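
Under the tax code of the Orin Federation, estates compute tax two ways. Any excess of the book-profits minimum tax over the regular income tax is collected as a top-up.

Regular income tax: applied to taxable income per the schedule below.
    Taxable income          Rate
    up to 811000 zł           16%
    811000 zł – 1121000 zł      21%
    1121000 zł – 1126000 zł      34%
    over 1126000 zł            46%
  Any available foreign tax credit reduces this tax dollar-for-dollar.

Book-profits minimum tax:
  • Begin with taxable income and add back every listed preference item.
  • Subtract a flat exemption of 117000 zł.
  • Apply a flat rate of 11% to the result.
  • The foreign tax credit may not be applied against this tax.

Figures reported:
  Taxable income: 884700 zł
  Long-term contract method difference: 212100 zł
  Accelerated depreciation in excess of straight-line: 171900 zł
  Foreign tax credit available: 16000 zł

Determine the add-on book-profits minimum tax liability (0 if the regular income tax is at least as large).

Regular income tax:
  811000 zł × 16% = 129760 zł
  73700 zł × 21% = 15477 zł
  → 145237 zł
  Less foreign tax credit 16000 zł → 129237 zł

Book-profits minimum tax:
  Adjusted income: 884700 zł + 212100 zł + 171900 zł = 1268700 zł
  Less exemption 117000 zł → base 1151700 zł
  1151700 zł × 11% = 126687 zł

126687 zł ≤ 129237 zł, so no add-on is due.

0 zł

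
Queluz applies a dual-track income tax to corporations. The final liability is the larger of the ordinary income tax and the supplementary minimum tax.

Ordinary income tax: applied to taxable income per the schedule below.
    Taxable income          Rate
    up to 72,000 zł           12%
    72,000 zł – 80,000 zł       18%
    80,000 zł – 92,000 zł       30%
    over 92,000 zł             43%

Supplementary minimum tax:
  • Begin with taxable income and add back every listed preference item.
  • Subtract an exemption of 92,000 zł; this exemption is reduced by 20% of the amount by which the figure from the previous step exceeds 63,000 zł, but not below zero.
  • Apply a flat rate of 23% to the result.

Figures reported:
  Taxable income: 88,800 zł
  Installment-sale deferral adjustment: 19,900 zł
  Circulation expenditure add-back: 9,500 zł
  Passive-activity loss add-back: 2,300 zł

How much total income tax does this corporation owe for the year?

Ordinary income tax:
  72,000 zł × 12% = 8,640 zł
  8,000 zł × 18% = 1,440 zł
  8,800 zł × 30% = 2,640 zł
  → 12,720 zł

Supplementary minimum tax:
  Adjusted income: 88,800 zł + 19,900 zł + 9,500 zł + 2,300 zł = 120,500 zł
  Exemption: 92,000 zł − 20% × (120,500 zł − 63,000 zł) = 92,000 zł − 11,500 zł = 80,500 zł
  Base: 120,500 zł − 80,500 zł = 40,000 zł
  40,000 zł × 23% = 9,200 zł

12,720 zł > 9,200 zł, so the ordinary income tax governs.

12,720 zł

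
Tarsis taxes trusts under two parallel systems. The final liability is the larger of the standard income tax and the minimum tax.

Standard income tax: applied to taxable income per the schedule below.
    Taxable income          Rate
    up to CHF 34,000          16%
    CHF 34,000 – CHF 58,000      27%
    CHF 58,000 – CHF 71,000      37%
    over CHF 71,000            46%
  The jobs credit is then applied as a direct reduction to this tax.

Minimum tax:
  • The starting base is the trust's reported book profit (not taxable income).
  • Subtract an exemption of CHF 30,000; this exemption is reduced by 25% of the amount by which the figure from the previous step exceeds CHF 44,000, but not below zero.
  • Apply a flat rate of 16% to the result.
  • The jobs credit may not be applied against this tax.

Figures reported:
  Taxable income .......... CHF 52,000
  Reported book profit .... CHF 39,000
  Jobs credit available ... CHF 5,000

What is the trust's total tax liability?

Minimum tax:
  Base (reported book profit): CHF 39,000
  Exemption: CHF 39,000 ≤ CHF 44,000, so full CHF 30,000 applies
  Base: CHF 39,000 − CHF 30,000 = CHF 9,000
  CHF 9,000 × 16% = CHF 1,440

Standard income tax:
  CHF 34,000 × 16% = CHF 5,440
  CHF 18,000 × 27% = CHF 4,860
  → CHF 10,300
  Less jobs credit CHF 5,000 → CHF 5,300

CHF 5,300 > CHF 1,440, so the standard income tax governs.

CHF 5,300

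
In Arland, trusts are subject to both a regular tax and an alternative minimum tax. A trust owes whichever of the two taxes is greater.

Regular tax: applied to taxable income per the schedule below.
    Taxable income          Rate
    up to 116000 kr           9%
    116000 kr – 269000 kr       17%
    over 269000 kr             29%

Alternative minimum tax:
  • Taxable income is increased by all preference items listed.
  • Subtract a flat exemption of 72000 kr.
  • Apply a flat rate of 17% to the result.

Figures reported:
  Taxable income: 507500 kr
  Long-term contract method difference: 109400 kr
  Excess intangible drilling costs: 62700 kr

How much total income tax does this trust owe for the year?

Regular tax:
  116000 kr × 9% = 10440 kr
  153000 kr × 17% = 26010 kr
  238500 kr × 29% = 69165 kr
  → 105615 kr

Alternative minimum tax:
  Adjusted income: 507500 kr + 109400 kr + 62700 kr = 679600 kr
  Less exemption 72000 kr → base 607600 kr
  607600 kr × 17% = 103292 kr

105615 kr > 103292 kr, so the regular tax governs.

105615 kr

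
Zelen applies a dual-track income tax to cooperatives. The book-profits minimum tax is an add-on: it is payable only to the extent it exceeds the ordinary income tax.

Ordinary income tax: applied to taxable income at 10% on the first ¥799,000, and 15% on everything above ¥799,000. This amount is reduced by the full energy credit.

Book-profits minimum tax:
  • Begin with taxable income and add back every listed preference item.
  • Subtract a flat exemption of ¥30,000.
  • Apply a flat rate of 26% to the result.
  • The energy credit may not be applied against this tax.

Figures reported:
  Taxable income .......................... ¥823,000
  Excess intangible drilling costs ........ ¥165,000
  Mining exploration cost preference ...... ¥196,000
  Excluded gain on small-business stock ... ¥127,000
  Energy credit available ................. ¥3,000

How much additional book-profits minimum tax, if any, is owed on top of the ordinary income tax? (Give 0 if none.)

Ordinary income tax:
  ¥799,000 × 10% = ¥79,900
  ¥24,000 × 15% = ¥3,600
  → ¥83,500
  Less energy credit ¥3,000 → ¥80,500

Book-profits minimum tax:
  Adjusted income: ¥823,000 + ¥165,000 + ¥196,000 + ¥127,000 = ¥1,311,000
  Less exemption ¥30,000 → base ¥1,281,000
  ¥1,281,000 × 26% = ¥333,060

Excess of book-profits minimum tax over ordinary income tax: ¥333,060 − ¥80,500 = ¥252,560.

¥252,560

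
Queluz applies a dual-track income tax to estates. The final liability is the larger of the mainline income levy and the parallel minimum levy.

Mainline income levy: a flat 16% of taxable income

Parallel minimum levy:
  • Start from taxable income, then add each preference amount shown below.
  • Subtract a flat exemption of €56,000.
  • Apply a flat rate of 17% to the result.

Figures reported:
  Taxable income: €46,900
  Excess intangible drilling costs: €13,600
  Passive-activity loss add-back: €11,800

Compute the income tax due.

€7,504

Mainline income levy:
  €46,900 × 16% = €7,504

Parallel minimum levy:
  Adjusted income: €46,900 + €13,600 + €11,800 = €72,300
  Less exemption €56,000 → base €16,300
  €16,300 × 17% = €2,771

€7,504 > €2,771, so the mainline income levy governs.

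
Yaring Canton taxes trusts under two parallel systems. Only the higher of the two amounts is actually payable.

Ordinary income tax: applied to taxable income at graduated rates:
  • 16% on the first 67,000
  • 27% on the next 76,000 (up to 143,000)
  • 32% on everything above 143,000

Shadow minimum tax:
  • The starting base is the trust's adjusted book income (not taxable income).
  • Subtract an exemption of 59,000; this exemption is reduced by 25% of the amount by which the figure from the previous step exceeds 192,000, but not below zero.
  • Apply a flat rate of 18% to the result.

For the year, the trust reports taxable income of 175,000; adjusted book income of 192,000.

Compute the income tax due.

41,480

Shadow minimum tax:
  Base (adjusted book income): 192,000
  Exemption: 192,000 ≤ 192,000, so full 59,000 applies
  Base: 192,000 − 59,000 = 133,000
  133,000 × 18% = 23,940

Ordinary income tax:
  67,000 × 16% = 10,720
  76,000 × 27% = 20,520
  32,000 × 32% = 10,240
  → 41,480

41,480 > 23,940, so the ordinary income tax governs.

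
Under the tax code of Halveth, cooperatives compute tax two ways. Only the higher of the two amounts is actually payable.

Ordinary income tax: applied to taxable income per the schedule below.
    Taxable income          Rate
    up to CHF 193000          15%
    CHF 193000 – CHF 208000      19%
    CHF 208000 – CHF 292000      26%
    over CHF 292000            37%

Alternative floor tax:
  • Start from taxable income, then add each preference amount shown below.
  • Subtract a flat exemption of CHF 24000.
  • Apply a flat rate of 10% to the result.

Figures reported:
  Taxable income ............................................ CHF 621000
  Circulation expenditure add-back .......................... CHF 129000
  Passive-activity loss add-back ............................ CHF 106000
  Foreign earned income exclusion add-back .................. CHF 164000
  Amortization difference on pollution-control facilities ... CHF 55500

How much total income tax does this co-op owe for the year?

Ordinary income tax:
  CHF 193000 × 15% = CHF 28950
  CHF 15000 × 19% = CHF 2850
  CHF 84000 × 26% = CHF 21840
  CHF 329000 × 37% = CHF 121730
  → CHF 175370

Alternative floor tax:
  Adjusted income: CHF 621000 + CHF 129000 + CHF 106000 + CHF 164000 + CHF 55500 = CHF 1075500
  Less exemption CHF 24000 → base CHF 1051500
  CHF 1051500 × 10% = CHF 105150

CHF 175370 > CHF 105150, so the ordinary income tax governs.

CHF 175370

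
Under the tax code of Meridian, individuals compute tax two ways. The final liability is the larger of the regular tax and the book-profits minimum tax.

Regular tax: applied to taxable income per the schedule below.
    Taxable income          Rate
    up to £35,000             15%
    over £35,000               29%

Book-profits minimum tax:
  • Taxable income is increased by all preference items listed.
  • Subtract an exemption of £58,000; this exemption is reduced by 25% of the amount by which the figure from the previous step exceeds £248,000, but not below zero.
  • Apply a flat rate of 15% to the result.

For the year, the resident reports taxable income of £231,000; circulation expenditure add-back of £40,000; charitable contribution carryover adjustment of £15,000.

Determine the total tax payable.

£62,090

Regular tax:
  £35,000 × 15% = £5,250
  £196,000 × 29% = £56,840
  → £62,090

Book-profits minimum tax:
  Adjusted income: £231,000 + £40,000 + £15,000 = £286,000
  Exemption: £58,000 − 25% × (£286,000 − £248,000) = £58,000 − £9,500 = £48,500
  Base: £286,000 − £48,500 = £237,500
  £237,500 × 15% = £35,625

£62,090 > £35,625, so the regular tax governs.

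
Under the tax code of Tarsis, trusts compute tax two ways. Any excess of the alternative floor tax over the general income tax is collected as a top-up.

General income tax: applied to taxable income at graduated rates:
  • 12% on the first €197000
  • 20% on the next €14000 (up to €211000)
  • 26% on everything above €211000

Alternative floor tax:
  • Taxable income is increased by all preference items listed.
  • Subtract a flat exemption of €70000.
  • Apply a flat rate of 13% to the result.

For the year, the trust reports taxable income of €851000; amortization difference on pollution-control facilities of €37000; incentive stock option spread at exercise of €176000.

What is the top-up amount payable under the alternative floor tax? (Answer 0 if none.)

€0

Alternative floor tax:
  Adjusted income: €851000 + €37000 + €176000 = €1064000
  Less exemption €70000 → base €994000
  €994000 × 13% = €129220

General income tax:
  €197000 × 12% = €23640
  €14000 × 20% = €2800
  €640000 × 26% = €166400
  → €192840

€129220 ≤ €192840, so no add-on is due.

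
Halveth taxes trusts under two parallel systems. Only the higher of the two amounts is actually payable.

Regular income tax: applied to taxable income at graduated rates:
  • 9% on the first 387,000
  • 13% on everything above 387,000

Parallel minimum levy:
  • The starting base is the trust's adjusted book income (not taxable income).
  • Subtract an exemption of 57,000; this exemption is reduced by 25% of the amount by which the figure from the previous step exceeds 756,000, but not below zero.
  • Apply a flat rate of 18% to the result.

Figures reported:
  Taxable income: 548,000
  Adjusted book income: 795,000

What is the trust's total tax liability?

Regular income tax:
  387,000 × 9% = 34,830
  161,000 × 13% = 20,930
  → 55,760

Parallel minimum levy:
  Base (adjusted book income): 795,000
  Exemption: 57,000 − 25% × (795,000 − 756,000) = 57,000 − 9,750 = 47,250
  Base: 795,000 − 47,250 = 747,750
  747,750 × 18% = 134,595

134,595 > 55,760, so the parallel minimum levy is the binding amount.

134,595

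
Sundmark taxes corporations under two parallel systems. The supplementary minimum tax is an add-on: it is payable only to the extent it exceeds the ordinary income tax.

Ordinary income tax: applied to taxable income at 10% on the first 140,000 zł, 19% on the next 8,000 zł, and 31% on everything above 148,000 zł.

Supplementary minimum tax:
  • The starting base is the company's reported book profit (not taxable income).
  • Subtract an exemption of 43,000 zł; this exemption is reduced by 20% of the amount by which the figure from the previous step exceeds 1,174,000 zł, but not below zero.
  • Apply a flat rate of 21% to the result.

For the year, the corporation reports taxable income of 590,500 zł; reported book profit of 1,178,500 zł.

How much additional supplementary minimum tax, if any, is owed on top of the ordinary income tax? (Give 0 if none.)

Ordinary income tax:
  140,000 zł × 10% = 14,000 zł
  8,000 zł × 19% = 1,520 zł
  442,500 zł × 31% = 137,175 zł
  → 152,695 zł

Supplementary minimum tax:
  Base (reported book profit): 1,178,500 zł
  Exemption: 43,000 zł − 20% × (1,178,500 zł − 1,174,000 zł) = 43,000 zł − 900 zł = 42,100 zł
  Base: 1,178,500 zł − 42,100 zł = 1,136,400 zł
  1,136,400 zł × 21% = 238,644 zł

Excess of supplementary minimum tax over ordinary income tax: 238,644 zł − 152,695 zł = 85,949 zł.

85,949 zł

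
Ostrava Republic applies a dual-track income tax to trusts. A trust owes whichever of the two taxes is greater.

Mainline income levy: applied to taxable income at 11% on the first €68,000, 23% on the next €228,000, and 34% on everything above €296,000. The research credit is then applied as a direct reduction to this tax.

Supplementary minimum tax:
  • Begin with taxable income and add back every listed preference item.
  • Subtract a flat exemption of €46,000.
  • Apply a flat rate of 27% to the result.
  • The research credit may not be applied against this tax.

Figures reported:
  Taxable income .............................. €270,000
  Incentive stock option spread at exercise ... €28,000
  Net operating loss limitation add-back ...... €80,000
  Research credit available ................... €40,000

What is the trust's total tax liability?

Supplementary minimum tax:
  Adjusted income: €270,000 + €28,000 + €80,000 = €378,000
  Less exemption €46,000 → base €332,000
  €332,000 × 27% = €89,640

Mainline income levy:
  €68,000 × 11% = €7,480
  €202,000 × 23% = €46,460
  → €53,940
  Less research credit €40,000 → €13,940

€89,640 > €13,940, so the supplementary minimum tax is the binding amount.

€89,640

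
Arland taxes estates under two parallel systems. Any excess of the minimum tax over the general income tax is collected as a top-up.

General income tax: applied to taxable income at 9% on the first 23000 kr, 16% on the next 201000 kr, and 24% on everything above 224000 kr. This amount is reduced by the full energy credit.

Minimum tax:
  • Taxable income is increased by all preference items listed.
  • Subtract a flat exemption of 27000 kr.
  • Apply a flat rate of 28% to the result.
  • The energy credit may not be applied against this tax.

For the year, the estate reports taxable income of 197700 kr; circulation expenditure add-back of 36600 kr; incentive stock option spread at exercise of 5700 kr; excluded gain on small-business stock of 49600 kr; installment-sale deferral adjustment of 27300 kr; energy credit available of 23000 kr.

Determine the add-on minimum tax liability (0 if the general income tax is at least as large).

74150 kr

General income tax:
  23000 kr × 9% = 2070 kr
  174700 kr × 16% = 27952 kr
  → 30022 kr
  Less energy credit 23000 kr → 7022 kr

Minimum tax:
  Adjusted income: 197700 kr + 36600 kr + 5700 kr + 49600 kr + 27300 kr = 316900 kr
  Less exemption 27000 kr → base 289900 kr
  289900 kr × 28% = 81172 kr

Excess of minimum tax over general income tax: 81172 kr − 7022 kr = 74150 kr.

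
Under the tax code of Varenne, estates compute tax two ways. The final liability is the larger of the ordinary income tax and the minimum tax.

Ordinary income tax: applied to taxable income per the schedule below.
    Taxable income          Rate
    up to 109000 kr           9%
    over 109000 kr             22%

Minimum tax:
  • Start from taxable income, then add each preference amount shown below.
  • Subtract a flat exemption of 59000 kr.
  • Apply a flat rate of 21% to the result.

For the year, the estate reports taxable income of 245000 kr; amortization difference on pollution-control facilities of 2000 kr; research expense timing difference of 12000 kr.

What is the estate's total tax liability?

42000 kr

Minimum tax:
  Adjusted income: 245000 kr + 2000 kr + 12000 kr = 259000 kr
  Less exemption 59000 kr → base 200000 kr
  200000 kr × 21% = 42000 kr

Ordinary income tax:
  109000 kr × 9% = 9810 kr
  136000 kr × 22% = 29920 kr
  → 39730 kr

42000 kr > 39730 kr, so the minimum tax is the binding amount.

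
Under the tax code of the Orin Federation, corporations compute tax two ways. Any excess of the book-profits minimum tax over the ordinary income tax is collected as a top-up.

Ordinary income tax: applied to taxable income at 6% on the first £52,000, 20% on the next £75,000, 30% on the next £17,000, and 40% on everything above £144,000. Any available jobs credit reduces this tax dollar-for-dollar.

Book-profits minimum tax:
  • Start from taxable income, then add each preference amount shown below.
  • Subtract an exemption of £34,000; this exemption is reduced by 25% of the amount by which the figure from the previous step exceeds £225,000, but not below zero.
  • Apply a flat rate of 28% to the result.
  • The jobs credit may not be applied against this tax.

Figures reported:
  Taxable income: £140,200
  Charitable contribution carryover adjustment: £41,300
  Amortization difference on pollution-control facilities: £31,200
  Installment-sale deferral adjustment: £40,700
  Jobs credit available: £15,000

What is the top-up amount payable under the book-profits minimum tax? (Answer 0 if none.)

Book-profits minimum tax:
  Adjusted income: £140,200 + £41,300 + £31,200 + £40,700 = £253,400
  Exemption: £34,000 − 25% × (£253,400 − £225,000) = £34,000 − £7,100 = £26,900
  Base: £253,400 − £26,900 = £226,500
  £226,500 × 28% = £63,420

Ordinary income tax:
  £52,000 × 6% = £3,120
  £75,000 × 20% = £15,000
  £13,200 × 30% = £3,960
  → £22,080
  Less jobs credit £15,000 → £7,080

Excess of book-profits minimum tax over ordinary income tax: £63,420 − £7,080 = £56,340.

£56,340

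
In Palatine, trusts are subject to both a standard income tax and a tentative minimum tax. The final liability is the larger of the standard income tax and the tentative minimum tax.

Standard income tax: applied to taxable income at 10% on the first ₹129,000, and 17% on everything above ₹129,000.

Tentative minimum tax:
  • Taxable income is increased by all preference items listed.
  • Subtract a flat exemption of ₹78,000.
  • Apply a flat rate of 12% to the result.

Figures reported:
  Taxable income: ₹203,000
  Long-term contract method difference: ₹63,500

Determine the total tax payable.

Tentative minimum tax:
  Adjusted income: ₹203,000 + ₹63,500 = ₹266,500
  Less exemption ₹78,000 → base ₹188,500
  ₹188,500 × 12% = ₹22,620

Standard income tax:
  ₹129,000 × 10% = ₹12,900
  ₹74,000 × 17% = ₹12,580
  → ₹25,480

₹25,480 > ₹22,620, so the standard income tax governs.

₹25,480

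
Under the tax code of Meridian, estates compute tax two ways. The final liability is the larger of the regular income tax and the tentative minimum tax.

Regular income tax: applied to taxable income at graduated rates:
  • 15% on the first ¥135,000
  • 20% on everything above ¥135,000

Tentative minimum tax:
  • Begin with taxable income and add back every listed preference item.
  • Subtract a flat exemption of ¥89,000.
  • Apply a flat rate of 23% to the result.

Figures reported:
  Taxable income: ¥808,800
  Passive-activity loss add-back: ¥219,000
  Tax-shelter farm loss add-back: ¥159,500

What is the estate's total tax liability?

Tentative minimum tax:
  Adjusted income: ¥808,800 + ¥219,000 + ¥159,500 = ¥1,187,300
  Less exemption ¥89,000 → base ¥1,098,300
  ¥1,098,300 × 23% = ¥252,609

Regular income tax:
  ¥135,000 × 15% = ¥20,250
  ¥673,800 × 20% = ¥134,760
  → ¥155,010

¥252,609 > ¥155,010, so the tentative minimum tax is the binding amount.

¥252,609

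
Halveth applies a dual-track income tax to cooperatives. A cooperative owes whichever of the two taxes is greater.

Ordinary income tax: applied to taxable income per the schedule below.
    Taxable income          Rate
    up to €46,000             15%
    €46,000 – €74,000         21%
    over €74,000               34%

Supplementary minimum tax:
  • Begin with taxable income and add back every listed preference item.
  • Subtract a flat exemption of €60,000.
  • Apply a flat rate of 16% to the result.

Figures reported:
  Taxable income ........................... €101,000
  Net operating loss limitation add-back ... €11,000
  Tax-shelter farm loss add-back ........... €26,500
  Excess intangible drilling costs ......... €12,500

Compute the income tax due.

€21,960

Supplementary minimum tax:
  Adjusted income: €101,000 + €11,000 + €26,500 + €12,500 = €151,000
  Less exemption €60,000 → base €91,000
  €91,000 × 16% = €14,560

Ordinary income tax:
  €46,000 × 15% = €6,900
  €28,000 × 21% = €5,880
  €27,000 × 34% = €9,180
  → €21,960

€21,960 > €14,560, so the ordinary income tax governs.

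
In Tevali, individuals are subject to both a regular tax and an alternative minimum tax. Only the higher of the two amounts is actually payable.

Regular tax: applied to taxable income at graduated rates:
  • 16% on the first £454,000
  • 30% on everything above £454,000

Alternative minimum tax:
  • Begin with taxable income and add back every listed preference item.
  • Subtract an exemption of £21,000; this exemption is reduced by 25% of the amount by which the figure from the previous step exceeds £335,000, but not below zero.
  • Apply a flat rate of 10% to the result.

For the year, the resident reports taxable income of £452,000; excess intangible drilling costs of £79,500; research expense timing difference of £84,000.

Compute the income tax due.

£72,320

Regular tax:
  £452,000 × 16% = £72,320

Alternative minimum tax:
  Adjusted income: £452,000 + £79,500 + £84,000 = £615,500
  Exemption: 25% × (£615,500 − £335,000) = £70,125 ≥ £21,000, so the exemption is fully phased out
  Base: £615,500 − £0 = £615,500
  £615,500 × 10% = £61,550

£72,320 > £61,550, so the regular tax governs.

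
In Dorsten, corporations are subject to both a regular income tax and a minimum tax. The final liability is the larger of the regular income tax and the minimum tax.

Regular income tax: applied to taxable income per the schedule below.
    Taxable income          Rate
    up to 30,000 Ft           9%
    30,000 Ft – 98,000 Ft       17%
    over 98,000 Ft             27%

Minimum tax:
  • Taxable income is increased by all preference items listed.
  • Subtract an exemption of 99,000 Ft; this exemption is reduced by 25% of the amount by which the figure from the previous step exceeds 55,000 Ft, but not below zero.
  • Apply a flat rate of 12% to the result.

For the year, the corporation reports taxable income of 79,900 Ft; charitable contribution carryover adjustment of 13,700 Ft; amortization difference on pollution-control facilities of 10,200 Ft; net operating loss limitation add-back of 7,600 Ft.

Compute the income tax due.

Minimum tax:
  Adjusted income: 79,900 Ft + 13,700 Ft + 10,200 Ft + 7,600 Ft = 111,400 Ft
  Exemption: 99,000 Ft − 25% × (111,400 Ft − 55,000 Ft) = 99,000 Ft − 14,100 Ft = 84,900 Ft
  Base: 111,400 Ft − 84,900 Ft = 26,500 Ft
  26,500 Ft × 12% = 3,180 Ft

Regular income tax:
  30,000 Ft × 9% = 2,700 Ft
  49,900 Ft × 17% = 8,483 Ft
  → 11,183 Ft

11,183 Ft > 3,180 Ft, so the regular income tax governs.

11,183 Ft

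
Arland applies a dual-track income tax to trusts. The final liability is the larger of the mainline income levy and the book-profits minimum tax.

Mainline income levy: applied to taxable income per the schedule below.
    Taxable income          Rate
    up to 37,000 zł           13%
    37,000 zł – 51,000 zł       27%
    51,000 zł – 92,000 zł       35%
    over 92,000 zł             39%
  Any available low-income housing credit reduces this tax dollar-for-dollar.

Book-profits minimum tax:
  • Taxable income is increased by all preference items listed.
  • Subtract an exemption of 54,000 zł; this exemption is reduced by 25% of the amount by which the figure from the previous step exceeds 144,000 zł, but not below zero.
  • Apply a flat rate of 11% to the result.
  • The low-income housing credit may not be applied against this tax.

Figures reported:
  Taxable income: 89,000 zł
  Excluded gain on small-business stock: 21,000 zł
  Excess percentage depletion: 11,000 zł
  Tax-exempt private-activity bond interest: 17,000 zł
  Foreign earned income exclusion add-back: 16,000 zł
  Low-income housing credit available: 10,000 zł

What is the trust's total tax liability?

11,890 zł

Book-profits minimum tax:
  Adjusted income: 89,000 zł + 21,000 zł + 11,000 zł + 17,000 zł + 16,000 zł = 154,000 zł
  Exemption: 54,000 zł − 25% × (154,000 zł − 144,000 zł) = 54,000 zł − 2,500 zł = 51,500 zł
  Base: 154,000 zł − 51,500 zł = 102,500 zł
  102,500 zł × 11% = 11,275 zł

Mainline income levy:
  37,000 zł × 13% = 4,810 zł
  14,000 zł × 27% = 3,780 zł
  38,000 zł × 35% = 13,300 zł
  → 21,890 zł
  Less low-income housing credit 10,000 zł → 11,890 zł

11,890 zł > 11,275 zł, so the mainline income levy governs.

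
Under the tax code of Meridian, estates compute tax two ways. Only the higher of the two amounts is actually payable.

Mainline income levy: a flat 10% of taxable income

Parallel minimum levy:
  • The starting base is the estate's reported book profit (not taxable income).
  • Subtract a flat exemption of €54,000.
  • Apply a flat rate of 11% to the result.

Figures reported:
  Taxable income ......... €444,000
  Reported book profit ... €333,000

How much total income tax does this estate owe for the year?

Parallel minimum levy:
  Base (reported book profit): €333,000
  Less exemption €54,000 → base €279,000
  €279,000 × 11% = €30,690

Mainline income levy:
  €444,000 × 10% = €44,400

€44,400 > €30,690, so the mainline income levy governs.

€44,400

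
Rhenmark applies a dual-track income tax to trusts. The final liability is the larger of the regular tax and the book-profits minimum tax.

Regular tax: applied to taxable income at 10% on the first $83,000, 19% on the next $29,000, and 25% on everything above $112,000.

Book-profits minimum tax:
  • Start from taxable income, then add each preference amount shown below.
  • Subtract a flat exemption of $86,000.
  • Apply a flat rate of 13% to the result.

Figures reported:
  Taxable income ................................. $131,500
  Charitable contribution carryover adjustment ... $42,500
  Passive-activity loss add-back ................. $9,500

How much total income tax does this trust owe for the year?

$18,685

Regular tax:
  $83,000 × 10% = $8,300
  $29,000 × 19% = $5,510
  $19,500 × 25% = $4,875
  → $18,685

Book-profits minimum tax:
  Adjusted income: $131,500 + $42,500 + $9,500 = $183,500
  Less exemption $86,000 → base $97,500
  $97,500 × 13% = $12,675

$18,685 > $12,675, so the regular tax governs.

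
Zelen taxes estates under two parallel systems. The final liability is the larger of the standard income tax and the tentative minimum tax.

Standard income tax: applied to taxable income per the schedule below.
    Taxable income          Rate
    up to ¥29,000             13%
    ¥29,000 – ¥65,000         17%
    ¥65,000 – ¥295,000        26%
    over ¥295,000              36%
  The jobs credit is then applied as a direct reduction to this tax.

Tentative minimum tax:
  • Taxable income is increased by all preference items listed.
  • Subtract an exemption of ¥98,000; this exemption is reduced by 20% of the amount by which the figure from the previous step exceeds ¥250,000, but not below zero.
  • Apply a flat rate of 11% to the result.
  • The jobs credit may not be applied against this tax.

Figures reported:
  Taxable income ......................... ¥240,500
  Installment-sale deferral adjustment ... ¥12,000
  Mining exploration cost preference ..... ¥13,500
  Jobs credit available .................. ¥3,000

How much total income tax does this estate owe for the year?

Standard income tax:
  ¥29,000 × 13% = ¥3,770
  ¥36,000 × 17% = ¥6,120
  ¥175,500 × 26% = ¥45,630
  → ¥55,520
  Less jobs credit ¥3,000 → ¥52,520

Tentative minimum tax:
  Adjusted income: ¥240,500 + ¥12,000 + ¥13,500 = ¥266,000
  Exemption: ¥98,000 − 20% × (¥266,000 − ¥250,000) = ¥98,000 − ¥3,200 = ¥94,800
  Base: ¥266,000 − ¥94,800 = ¥171,200
  ¥171,200 × 11% = ¥18,832

¥52,520 > ¥18,832, so the standard income tax governs.

¥52,520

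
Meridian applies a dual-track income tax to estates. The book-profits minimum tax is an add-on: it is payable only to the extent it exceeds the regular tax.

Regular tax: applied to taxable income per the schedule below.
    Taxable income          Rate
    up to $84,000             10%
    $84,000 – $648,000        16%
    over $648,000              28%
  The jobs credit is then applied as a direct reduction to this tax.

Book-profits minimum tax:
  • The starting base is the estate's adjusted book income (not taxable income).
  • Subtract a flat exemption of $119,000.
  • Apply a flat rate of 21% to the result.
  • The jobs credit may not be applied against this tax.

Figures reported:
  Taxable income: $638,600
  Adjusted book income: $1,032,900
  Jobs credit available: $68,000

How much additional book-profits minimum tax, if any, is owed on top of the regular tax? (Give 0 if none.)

$162,783

Regular tax:
  $84,000 × 10% = $8,400
  $554,600 × 16% = $88,736
  → $97,136
  Less jobs credit $68,000 → $29,136

Book-profits minimum tax:
  Base (adjusted book income): $1,032,900
  Less exemption $119,000 → base $913,900
  $913,900 × 21% = $191,919

Excess of book-profits minimum tax over regular tax: $191,919 − $29,136 = $162,783.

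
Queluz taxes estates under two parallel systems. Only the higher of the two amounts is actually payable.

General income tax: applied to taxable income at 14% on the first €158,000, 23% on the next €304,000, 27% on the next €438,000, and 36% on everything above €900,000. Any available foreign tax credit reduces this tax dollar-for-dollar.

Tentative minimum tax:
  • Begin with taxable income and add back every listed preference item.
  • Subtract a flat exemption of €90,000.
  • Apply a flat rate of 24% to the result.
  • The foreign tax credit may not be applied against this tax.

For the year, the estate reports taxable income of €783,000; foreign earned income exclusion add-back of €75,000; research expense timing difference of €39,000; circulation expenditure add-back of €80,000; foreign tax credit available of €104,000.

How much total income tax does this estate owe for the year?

General income tax:
  €158,000 × 14% = €22,120
  €304,000 × 23% = €69,920
  €321,000 × 27% = €86,670
  → €178,710
  Less foreign tax credit €104,000 → €74,710

Tentative minimum tax:
  Adjusted income: €783,000 + €75,000 + €39,000 + €80,000 = €977,000
  Less exemption €90,000 → base €887,000
  €887,000 × 24% = €212,880

€212,880 > €74,710, so the tentative minimum tax is the binding amount.

€212,880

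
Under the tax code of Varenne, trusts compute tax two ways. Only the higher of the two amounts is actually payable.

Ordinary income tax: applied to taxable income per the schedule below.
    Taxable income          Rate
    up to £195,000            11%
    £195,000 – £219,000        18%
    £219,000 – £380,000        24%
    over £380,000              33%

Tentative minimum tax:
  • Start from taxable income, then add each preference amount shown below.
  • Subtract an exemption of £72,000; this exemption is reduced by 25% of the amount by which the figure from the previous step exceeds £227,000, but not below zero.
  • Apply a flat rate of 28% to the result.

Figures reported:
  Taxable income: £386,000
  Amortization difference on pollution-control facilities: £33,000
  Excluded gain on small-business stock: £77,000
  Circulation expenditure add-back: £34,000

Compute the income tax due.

£148,400

Tentative minimum tax:
  Adjusted income: £386,000 + £33,000 + £77,000 + £34,000 = £530,000
  Exemption: 25% × (£530,000 − £227,000) = £75,750 ≥ £72,000, so the exemption is fully phased out
  Base: £530,000 − £0 = £530,000
  £530,000 × 28% = £148,400

Ordinary income tax:
  £195,000 × 11% = £21,450
  £24,000 × 18% = £4,320
  £161,000 × 24% = £38,640
  £6,000 × 33% = £1,980
  → £66,390

£148,400 > £66,390, so the tentative minimum tax is the binding amount.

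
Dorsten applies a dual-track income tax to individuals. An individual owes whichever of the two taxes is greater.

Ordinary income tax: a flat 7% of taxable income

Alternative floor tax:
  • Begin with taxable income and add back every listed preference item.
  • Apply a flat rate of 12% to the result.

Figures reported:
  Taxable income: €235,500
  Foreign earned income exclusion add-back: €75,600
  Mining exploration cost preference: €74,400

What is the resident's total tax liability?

Alternative floor tax:
  Adjusted income: €235,500 + €75,600 + €74,400 = €385,500
  €385,500 × 12% = €46,260

Ordinary income tax:
  €235,500 × 7% = €16,485

€46,260 > €16,485, so the alternative floor tax is the binding amount.

€46,260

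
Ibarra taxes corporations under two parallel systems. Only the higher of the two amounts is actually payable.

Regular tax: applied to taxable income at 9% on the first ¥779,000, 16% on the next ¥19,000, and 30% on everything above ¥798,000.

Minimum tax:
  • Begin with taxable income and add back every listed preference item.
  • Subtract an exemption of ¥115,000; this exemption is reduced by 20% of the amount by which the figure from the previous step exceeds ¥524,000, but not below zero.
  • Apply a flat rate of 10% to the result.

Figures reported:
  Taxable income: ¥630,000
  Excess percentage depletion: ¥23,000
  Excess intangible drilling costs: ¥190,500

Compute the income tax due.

¥79,240

Minimum tax:
  Adjusted income: ¥630,000 + ¥23,000 + ¥190,500 = ¥843,500
  Exemption: ¥115,000 − 20% × (¥843,500 − ¥524,000) = ¥115,000 − ¥63,900 = ¥51,100
  Base: ¥843,500 − ¥51,100 = ¥792,400
  ¥792,400 × 10% = ¥79,240

Regular tax:
  ¥630,000 × 9% = ¥56,700

¥79,240 > ¥56,700, so the minimum tax is the binding amount.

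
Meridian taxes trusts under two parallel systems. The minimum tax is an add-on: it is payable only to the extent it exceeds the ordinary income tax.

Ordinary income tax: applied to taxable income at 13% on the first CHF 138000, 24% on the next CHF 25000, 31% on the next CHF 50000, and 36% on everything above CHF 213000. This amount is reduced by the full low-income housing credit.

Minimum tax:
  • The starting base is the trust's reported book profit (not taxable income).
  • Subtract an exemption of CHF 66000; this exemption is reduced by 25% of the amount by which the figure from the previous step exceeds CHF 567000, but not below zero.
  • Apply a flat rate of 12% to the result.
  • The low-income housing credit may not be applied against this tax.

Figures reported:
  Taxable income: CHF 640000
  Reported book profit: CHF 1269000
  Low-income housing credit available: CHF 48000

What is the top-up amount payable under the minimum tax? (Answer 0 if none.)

Ordinary income tax:
  CHF 138000 × 13% = CHF 17940
  CHF 25000 × 24% = CHF 6000
  CHF 50000 × 31% = CHF 15500
  CHF 427000 × 36% = CHF 153720
  → CHF 193160
  Less low-income housing credit CHF 48000 → CHF 145160

Minimum tax:
  Base (reported book profit): CHF 1269000
  Exemption: 25% × (CHF 1269000 − CHF 567000) = CHF 175500 ≥ CHF 66000, so the exemption is fully phased out
  Base: CHF 1269000 − CHF 0 = CHF 1269000
  CHF 1269000 × 12% = CHF 152280

Excess of minimum tax over ordinary income tax: CHF 152280 − CHF 145160 = CHF 7120.

CHF 7120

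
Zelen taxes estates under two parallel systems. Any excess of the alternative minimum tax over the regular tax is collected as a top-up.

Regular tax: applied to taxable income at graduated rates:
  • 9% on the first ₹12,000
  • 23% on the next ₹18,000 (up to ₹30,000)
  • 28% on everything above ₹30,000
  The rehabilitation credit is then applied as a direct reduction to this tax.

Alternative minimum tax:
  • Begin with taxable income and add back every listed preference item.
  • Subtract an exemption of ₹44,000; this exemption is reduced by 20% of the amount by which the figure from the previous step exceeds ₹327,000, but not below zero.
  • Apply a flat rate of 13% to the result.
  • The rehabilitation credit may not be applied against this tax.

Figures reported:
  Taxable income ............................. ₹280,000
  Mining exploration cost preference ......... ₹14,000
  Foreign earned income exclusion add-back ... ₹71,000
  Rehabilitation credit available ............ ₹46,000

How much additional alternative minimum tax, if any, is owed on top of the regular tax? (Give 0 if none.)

₹13,498

Alternative minimum tax:
  Adjusted income: ₹280,000 + ₹14,000 + ₹71,000 = ₹365,000
  Exemption: ₹44,000 − 20% × (₹365,000 − ₹327,000) = ₹44,000 − ₹7,600 = ₹36,400
  Base: ₹365,000 − ₹36,400 = ₹328,600
  ₹328,600 × 13% = ₹42,718

Regular tax:
  ₹12,000 × 9% = ₹1,080
  ₹18,000 × 23% = ₹4,140
  ₹250,000 × 28% = ₹70,000
  → ₹75,220
  Less rehabilitation credit ₹46,000 → ₹29,220

Excess of alternative minimum tax over regular tax: ₹42,718 − ₹29,220 = ₹13,498.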